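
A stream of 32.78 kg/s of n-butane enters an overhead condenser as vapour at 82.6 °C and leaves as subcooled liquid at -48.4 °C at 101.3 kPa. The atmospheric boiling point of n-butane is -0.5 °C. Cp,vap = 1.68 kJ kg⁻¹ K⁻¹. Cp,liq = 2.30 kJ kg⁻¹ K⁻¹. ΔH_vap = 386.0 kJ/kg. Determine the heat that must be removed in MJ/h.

Q_c = 75000 MJ/h

vapour 82.6→-0.5 °C: -139.61 kJ/kg
condensation at -0.5 °C: -386 kJ/kg
liquid -0.5→-48.4 °C: -110.17 kJ/kg
Δh = -139.61 + -386 + -110.17 = -635.78 kJ/kg
Q = ṁ·Δh = 32.78 kg/s × -635.78 kJ/kg = -20841 kJ/s
|Q| = 20841 kW = 75027 MJ/h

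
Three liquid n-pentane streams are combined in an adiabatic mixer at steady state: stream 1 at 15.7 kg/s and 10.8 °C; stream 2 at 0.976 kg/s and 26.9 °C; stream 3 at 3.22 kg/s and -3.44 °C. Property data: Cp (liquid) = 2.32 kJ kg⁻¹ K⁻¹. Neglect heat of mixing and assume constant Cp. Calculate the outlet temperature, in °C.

Adiabatic, steady state ⇒ Σ ṁᵢCp,ᵢ(T_out − Tᵢ) = 0
Σ ṁᵢCp,ᵢTᵢ = 15.7×2.32×10.8 + 0.976×2.32×26.9 + 3.22×2.32×-3.44 = 428.59
Σ ṁᵢCp,ᵢ = 15.7×2.32 + 0.976×2.32 + 3.22×2.32 = 46.159
T_out = 428.59 / 46.159 = 9.2852 °C

T_out = 9.29 °C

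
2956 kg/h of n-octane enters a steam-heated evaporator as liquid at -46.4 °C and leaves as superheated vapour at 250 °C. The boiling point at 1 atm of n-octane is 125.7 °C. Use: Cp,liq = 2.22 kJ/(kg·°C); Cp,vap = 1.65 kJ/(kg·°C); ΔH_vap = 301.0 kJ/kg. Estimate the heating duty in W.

Q = 729000 W

liquid -46.4→125.7 °C: 382.06 kJ/kg
vaporisation at 125.7 °C: 301 kJ/kg
vapour 125.7→250 °C: 205.09 kJ/kg
Δh = 382.06 + 301 + 205.09 = 888.16 kJ/kg
Q = ṁ·Δh = 2956 kg/h × 888.16 kJ/kg = 2.6254e+06 kJ/h
|Q| = 729.28 kW = 729280 W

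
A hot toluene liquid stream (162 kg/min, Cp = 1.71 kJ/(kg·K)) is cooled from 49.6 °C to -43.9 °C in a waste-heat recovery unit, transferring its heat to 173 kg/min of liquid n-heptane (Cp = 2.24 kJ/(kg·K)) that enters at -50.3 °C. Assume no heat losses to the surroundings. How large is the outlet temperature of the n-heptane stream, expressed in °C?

T_c,out = 16.5 °C

Heat released by hot stream: Q = 162 × 1.71 × (49.6 − -43.9) = 25901 kJ/min
Energy balance on cold side (adiabatic exchanger): Q = ṁ_c·Cp_c·(T_c,out − T_c,in)
T_c,out = -50.3 + 25901/(173 × 2.24) = 16.539 °C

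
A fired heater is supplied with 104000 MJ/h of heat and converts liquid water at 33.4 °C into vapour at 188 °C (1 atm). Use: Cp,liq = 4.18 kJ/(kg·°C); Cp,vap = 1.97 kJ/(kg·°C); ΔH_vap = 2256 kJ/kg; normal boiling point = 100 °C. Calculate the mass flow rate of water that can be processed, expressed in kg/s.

ṁ = 10.7 kg/s

Δh = 4.18×(100−33.4) + 2256 + 1.97×(188−100) = 2707.7 kJ/kg
Q = 104000 MJ/h = 28889 kJ/s = 28889 kJ/s
ṁ = Q/Δh = 28889 / 2707.7 = 10.669 kg/s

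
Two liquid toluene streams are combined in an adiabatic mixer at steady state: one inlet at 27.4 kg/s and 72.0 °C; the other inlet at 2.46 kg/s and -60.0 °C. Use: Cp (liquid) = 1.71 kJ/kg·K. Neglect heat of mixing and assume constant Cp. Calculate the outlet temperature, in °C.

Adiabatic, steady state ⇒ Σ ṁᵢCp,ᵢ(T_out − Tᵢ) = 0
Σ ṁᵢCp,ᵢTᵢ = 27.4×1.71×72.0 + 2.46×1.71×-60.0 = 3121.1
Σ ṁᵢCp,ᵢ = 27.4×1.71 + 2.46×1.71 = 51.061
T_out = 3121.1 / 51.061 = 61.125 °C

T_out = 61.1 °C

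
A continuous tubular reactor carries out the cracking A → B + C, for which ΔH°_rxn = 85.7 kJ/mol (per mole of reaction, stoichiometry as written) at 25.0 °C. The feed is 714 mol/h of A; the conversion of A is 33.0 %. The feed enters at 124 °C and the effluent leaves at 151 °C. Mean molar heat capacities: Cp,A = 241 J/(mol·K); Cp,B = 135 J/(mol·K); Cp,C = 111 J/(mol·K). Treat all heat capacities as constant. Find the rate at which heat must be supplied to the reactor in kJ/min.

Q_in = 416 kJ/min

Extent of reaction ξ = 0.330 × 714 = 235.62 mol/h
Reaction term: ξ·ΔH°_rxn = 235.62 × 85.7 = 20193 kJ/h
Sensible, feed 124→25 °C: -17035 kJ/h
Outlet flows (mol/h): A 478.38, B 235.62, C 235.62
Sensible, products 25→151 °C: 21830 kJ/h
Q = ΔH = 24987 kJ/h = 6.9409 kW
Heat supplied = 416.45 kJ/min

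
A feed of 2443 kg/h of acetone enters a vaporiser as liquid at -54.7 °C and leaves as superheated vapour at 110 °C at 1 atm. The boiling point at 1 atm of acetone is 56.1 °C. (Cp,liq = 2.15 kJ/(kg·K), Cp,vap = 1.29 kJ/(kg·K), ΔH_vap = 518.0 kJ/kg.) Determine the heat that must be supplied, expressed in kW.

Q = 560 kW

liquid -54.7→56.1 °C: 238.22 kJ/kg
vaporisation at 56.1 °C: 518 kJ/kg
vapour 56.1→110 °C: 69.531 kJ/kg
Δh = 238.22 + 518 + 69.531 = 825.75 kJ/kg
Q = ṁ·Δh = 2443 kg/h × 825.75 kJ/kg = 2.0173e+06 kJ/h
|Q| = 560.36 kW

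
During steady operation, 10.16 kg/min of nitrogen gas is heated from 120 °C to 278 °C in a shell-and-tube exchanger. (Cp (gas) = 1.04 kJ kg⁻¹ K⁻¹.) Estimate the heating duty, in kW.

Q = ṁ·Cp·ΔT = 10.16 × 1.04 × (278 − 120) = 1669.5 kJ/min
Converting: 1669.5 / 60 s = 27.825 kW

Q = 27.8 kW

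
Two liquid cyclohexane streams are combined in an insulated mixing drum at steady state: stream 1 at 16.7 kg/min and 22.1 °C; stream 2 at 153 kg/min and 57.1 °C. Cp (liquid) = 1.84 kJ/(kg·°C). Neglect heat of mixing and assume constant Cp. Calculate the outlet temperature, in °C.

Adiabatic, steady state ⇒ Σ ṁᵢCp,ᵢ(T_out − Tᵢ) = 0
T_out = Σ ṁᵢCp,ᵢTᵢ / Σ ṁᵢCp,ᵢ
      = 16754 / 312.25 = 53.656 °C

T_out = 53.7 °C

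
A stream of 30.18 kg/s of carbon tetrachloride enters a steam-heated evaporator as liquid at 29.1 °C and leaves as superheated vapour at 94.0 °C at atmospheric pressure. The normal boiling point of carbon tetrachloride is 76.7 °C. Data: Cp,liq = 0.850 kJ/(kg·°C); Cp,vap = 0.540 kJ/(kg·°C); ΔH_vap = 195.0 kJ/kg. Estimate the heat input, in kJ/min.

Q = 443000 kJ/min

liquid 29.1→76.7 °C: 40.46 kJ/kg
vaporisation at 76.7 °C: 195 kJ/kg
vapour 76.7→94.0 °C: 9.342 kJ/kg
Δh = 40.46 + 195 + 9.342 = 244.8 kJ/kg
Q = ṁ·Δh = 30.18 kg/s × 244.8 kJ/kg = 7388.1 kJ/s
|Q| = 7388.1 kW = 443290 kJ/min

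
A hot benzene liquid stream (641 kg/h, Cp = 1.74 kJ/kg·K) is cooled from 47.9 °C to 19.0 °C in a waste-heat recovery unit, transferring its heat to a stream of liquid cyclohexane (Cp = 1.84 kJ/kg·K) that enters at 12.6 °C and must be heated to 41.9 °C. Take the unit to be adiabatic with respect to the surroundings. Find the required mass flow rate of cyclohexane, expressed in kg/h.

Heat released by hot stream: Q = 641 × 1.74 × (47.9 − 19.0) = 32233 kJ/h
Energy balance on cold side (adiabatic exchanger): Q = ṁ_c·Cp_c·(T_c,out − T_c,in)
ṁ_c = 32233 / [1.84 × (41.9 − 12.6)] = 597.89 kg/h

ṁ_c = 598 kg/h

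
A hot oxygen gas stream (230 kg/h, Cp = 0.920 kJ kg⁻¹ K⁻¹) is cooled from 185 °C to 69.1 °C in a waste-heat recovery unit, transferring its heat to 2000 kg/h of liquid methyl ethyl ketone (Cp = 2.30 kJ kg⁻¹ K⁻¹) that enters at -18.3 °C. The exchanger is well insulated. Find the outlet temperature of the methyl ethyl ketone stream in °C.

T_c,out = -13.0 °C

Heat released by hot stream: Q = 230 × 0.920 × (185 − 69.1) = 24524 kJ/h
Energy balance on cold side (adiabatic exchanger): Q = ṁ_c·Cp_c·(T_c,out − T_c,in)
T_c,out = -18.3 + 24524/(2000 × 2.30) = -12.969 °C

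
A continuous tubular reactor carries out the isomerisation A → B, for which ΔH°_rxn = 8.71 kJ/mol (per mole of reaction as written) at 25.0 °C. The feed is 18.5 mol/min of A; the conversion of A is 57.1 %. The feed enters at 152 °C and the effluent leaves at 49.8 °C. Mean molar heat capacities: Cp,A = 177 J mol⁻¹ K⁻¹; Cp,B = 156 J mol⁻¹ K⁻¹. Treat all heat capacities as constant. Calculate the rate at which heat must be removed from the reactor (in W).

Q_out = 4140 W

Extent of reaction ξ = 0.571 × 18.5 = 10.563 mol/min
Reaction term: ξ·ΔH°_rxn = 10.563 × 8.71 = 92.008 kJ/min
Sensible, feed 152→25 °C: -415.86 kJ/min
Outlet flows (mol/min): A 7.9365, B 10.563
Sensible, products 25→49.8 °C: 75.706 kJ/min
Q = ΔH = -248.15 kJ/min = -4.1358 kW
Heat removed = 4135.8 W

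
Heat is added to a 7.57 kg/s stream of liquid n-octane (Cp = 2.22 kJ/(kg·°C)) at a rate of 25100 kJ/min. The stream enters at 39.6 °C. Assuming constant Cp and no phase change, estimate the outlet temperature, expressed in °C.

Q = 25100 kJ/min = 418.33 kJ/s
ΔT = Q/(ṁ·Cp) = 418.33/(7.57×2.22) = 24.893 K
T_out = 39.6 + 24.893 = 64.493 °C

T_out = 64.5 °C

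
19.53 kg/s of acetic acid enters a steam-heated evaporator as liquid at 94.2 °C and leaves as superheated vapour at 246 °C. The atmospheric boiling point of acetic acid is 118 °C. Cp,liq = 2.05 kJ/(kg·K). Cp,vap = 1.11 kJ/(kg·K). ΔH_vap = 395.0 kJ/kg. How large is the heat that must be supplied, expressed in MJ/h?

liquid 94.2→118 °C: 48.79 kJ/kg
vaporisation at 118 °C: 395 kJ/kg
vapour 118→246 °C: 142.08 kJ/kg
Δh = 48.79 + 395 + 142.08 = 585.87 kJ/kg
Q = ṁ·Δh = 19.53 kg/s × 585.87 kJ/kg = 11442 kJ/s
|Q| = 11442 kW = 41191 MJ/h

Q = 41200 MJ/h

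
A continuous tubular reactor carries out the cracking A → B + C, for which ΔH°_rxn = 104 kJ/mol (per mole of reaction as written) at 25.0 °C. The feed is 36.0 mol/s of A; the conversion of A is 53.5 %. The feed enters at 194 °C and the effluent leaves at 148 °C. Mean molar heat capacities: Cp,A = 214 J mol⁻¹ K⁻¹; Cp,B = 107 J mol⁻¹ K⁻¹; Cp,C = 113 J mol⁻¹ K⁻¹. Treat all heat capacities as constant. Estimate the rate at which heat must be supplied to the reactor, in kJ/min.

Q_in = 99800 kJ/min

Extent of reaction ξ = 0.535 × 36.0 = 19.26 mol/s
Reaction term: ξ·ΔH°_rxn = 19.26 × 104 = 2003 kJ/s
Sensible, feed 194→25 °C: -1302 kJ/s
Outlet flows (mol/s): A 16.74, B 19.26, C 19.26
Sensible, products 25→148 °C: 961.81 kJ/s
Q = ΔH = 1662.9 kJ/s = 1662.9 kW
Heat supplied = 99772 kJ/min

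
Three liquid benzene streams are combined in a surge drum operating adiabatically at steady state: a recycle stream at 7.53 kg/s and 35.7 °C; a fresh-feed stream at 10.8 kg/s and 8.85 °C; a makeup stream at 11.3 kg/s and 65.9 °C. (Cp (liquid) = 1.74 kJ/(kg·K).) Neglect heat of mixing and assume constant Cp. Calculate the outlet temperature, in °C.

Adiabatic, steady state ⇒ Σ ṁᵢCp,ᵢ(T_out − Tᵢ) = 0
Σ ṁᵢCp,ᵢTᵢ = 7.53×1.74×35.7 + 10.8×1.74×8.85 + 11.3×1.74×65.9 = 1929.8
Σ ṁᵢCp,ᵢ = 7.53×1.74 + 10.8×1.74 + 11.3×1.74 = 51.556
T_out = 1929.8 / 51.556 = 37.431 °C

T_out = 37.4 °C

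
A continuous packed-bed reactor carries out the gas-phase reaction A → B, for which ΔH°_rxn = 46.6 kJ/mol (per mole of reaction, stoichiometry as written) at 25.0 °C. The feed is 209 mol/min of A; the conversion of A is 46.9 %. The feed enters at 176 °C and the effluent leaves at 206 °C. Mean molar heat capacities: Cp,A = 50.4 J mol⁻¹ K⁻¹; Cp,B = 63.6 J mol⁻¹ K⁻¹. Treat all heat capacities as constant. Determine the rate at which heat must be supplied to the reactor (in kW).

Q_in = 85.3 kW

Extent of reaction ξ = 0.469 × 209 = 98.021 mol/min
Reaction term: ξ·ΔH°_rxn = 98.021 × 46.6 = 4567.8 kJ/min
Sensible, feed 176→25 °C: -1590.6 kJ/min
Outlet flows (mol/min): A 110.98, B 98.021
Sensible, products 25→206 °C: 2140.8 kJ/min
Q = ΔH = 5118 kJ/min = 85.3 kW
Heat supplied = 85.3 kW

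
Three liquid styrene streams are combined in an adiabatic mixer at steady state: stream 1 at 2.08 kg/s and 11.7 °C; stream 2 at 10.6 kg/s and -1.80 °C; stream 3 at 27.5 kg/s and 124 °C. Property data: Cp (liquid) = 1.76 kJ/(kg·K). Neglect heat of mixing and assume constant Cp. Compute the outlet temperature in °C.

No heat crosses the boundary, so H_out = H_in.
T_out = Σ ṁᵢCp,ᵢTᵢ / Σ ṁᵢCp,ᵢ
      = 6010.9 / 70.717 = 84.999 °C

T_out = 85.0 °C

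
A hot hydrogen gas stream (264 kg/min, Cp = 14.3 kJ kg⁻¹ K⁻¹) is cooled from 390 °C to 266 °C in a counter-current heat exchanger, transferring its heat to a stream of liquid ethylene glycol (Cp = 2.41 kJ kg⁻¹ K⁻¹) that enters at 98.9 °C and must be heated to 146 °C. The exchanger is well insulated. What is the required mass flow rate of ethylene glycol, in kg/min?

ṁ_c = 4120 kg/min

Heat released by hot stream: Q = 264 × 14.3 × (390 − 266) = 468120 kJ/min
Energy balance on cold side (adiabatic exchanger): Q = ṁ_c·Cp_c·(T_c,out − T_c,in)
ṁ_c = 468120 / [2.41 × (146 − 98.9)] = 4124 kg/min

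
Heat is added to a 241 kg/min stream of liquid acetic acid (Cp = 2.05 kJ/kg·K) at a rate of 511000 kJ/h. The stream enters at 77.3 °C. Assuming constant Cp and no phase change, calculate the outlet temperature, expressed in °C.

T_out = 94.5 °C

Q = 511000 kJ/h = 8516.7 kJ/min
ΔT = Q/(ṁ·Cp) = 8516.7/(241×2.05) = 17.238 K
T_out = 77.3 + 17.238 = 94.538 °C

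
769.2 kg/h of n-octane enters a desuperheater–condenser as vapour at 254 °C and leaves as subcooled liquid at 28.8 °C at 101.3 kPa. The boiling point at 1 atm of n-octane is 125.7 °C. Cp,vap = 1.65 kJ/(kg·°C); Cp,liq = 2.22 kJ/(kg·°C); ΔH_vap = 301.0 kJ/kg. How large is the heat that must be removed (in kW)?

Q_c = 156 kW

vapour 254→125.7 °C: -211.69 kJ/kg
condensation at 125.7 °C: -301 kJ/kg
liquid 125.7→28.8 °C: -215.12 kJ/kg
Δh = -211.69 + -301 + -215.12 = -727.81 kJ/kg
Q = ṁ·Δh = 769.2 kg/h × -727.81 kJ/kg = -559830 kJ/h
|Q| = 155.51 kW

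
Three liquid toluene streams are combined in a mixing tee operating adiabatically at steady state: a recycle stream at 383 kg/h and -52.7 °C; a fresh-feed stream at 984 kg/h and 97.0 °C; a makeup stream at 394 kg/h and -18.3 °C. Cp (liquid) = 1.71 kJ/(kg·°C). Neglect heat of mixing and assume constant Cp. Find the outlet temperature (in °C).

T_out = 38.6 °C

Adiabatic, steady state ⇒ Σ ṁᵢCp,ᵢ(T_out − Tᵢ) = 0
T_out = Σ ṁᵢCp,ᵢTᵢ / Σ ṁᵢCp,ᵢ
      = 116370 / 3011.3 = 38.645 °C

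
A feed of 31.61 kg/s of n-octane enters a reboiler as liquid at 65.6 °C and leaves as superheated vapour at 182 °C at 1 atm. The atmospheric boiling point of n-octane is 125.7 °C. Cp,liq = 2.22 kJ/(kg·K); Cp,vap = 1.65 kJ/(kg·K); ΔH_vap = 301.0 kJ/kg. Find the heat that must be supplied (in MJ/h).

Q = 60000 MJ/h

liquid 65.6→125.7 °C: 133.42 kJ/kg
vaporisation at 125.7 °C: 301 kJ/kg
vapour 125.7→182 °C: 92.895 kJ/kg
Δh = 133.42 + 301 + 92.895 = 527.32 kJ/kg
Q = ṁ·Δh = 31.61 kg/s × 527.32 kJ/kg = 16668 kJ/s
|Q| = 16668 kW = 60007 MJ/h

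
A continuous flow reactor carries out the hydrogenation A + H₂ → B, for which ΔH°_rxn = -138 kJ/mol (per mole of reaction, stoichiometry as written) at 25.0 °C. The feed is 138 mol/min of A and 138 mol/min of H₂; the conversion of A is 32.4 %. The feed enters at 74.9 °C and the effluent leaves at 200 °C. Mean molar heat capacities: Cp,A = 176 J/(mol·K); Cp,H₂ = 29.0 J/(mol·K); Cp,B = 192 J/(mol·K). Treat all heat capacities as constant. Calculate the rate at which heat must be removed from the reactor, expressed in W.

Extent of reaction ξ = 0.324 × 138 = 44.712 mol/min
Reaction term: ξ·ΔH°_rxn = 44.712 × -138 = -6170.3 kJ/min
Sensible, feed 74.9→25 °C: -1411.7 kJ/min
Outlet flows (mol/min): A 93.288, H₂ 93.288, B 44.712
Sensible, products 25→200 °C: 4849 kJ/min
Q = ΔH = -2732.9 kJ/min = -45.548 kW
Heat removed = 45548 W

Q_out = 45500 W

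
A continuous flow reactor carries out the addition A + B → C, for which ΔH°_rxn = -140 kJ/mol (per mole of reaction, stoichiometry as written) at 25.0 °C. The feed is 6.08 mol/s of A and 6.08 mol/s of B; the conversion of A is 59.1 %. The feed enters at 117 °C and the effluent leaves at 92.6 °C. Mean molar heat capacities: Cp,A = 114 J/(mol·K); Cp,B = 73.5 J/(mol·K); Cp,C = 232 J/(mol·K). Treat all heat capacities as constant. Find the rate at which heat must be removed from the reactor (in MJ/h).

Q_out = 1870 MJ/h

Extent of reaction ξ = 0.591 × 6.08 = 3.5933 mol/s
Reaction term: ξ·ΔH°_rxn = 3.5933 × -140 = -503.06 kJ/s
Sensible, feed 117→25 °C: -104.88 kJ/s
Outlet flows (mol/s): A 2.4867, B 2.4867, C 3.5933
Sensible, products 25→92.6 °C: 87.873 kJ/s
Q = ΔH = -520.07 kJ/s = -520.07 kW
Heat removed = 1872.2 MJ/h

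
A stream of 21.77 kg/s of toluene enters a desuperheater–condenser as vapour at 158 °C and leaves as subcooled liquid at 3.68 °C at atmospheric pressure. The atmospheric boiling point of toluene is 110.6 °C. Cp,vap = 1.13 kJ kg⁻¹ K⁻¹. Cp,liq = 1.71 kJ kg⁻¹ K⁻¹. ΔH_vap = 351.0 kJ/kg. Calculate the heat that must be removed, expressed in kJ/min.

vapour 158→110.6 °C: -53.562 kJ/kg
condensation at 110.6 °C: -351 kJ/kg
liquid 110.6→3.68 °C: -182.83 kJ/kg
Δh = -53.562 + -351 + -182.83 = -587.4 kJ/kg
Q = ṁ·Δh = 21.77 kg/s × -587.4 kJ/kg = -12788 kJ/s
|Q| = 12788 kW = 767260 kJ/min

Q_c = 767000 kJ/min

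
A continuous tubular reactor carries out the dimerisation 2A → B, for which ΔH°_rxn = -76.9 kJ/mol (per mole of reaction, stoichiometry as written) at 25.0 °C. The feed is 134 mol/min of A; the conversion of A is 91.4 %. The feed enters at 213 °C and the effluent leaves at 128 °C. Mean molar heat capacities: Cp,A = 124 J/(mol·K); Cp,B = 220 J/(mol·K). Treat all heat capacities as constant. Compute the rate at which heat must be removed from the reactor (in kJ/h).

Extent of reaction ξ = 0.914 × 134 / 2 = 61.238 mol/min
Reaction term: ξ·ΔH°_rxn = 61.238 × -76.9 = -4709.2 kJ/min
Sensible, feed 213→25 °C: -3123.8 kJ/min
Outlet flows (mol/min): A 11.524, B 61.238
Sensible, products 25→128 °C: 1534.8 kJ/min
Q = ΔH = -6298.2 kJ/min = -104.97 kW
Heat removed = 377890 kJ/h

Q_out = 378000 kJ/h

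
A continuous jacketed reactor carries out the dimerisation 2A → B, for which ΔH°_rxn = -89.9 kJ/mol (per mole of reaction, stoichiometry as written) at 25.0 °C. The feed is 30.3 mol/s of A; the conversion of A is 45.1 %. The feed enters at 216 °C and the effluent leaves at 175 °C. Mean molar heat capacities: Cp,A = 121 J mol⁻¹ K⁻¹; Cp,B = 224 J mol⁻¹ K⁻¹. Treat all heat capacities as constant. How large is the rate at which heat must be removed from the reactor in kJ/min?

Extent of reaction ξ = 0.451 × 30.3 / 2 = 6.8327 mol/s
Reaction term: ξ·ΔH°_rxn = 6.8327 × -89.9 = -614.26 kJ/s
Sensible, feed 216→25 °C: -700.26 kJ/s
Outlet flows (mol/s): A 16.635, B 6.8327
Sensible, products 25→175 °C: 531.5 kJ/s
Q = ΔH = -783.02 kJ/s = -783.02 kW
Heat removed = 46981 kJ/min

Q_out = 47000 kJ/min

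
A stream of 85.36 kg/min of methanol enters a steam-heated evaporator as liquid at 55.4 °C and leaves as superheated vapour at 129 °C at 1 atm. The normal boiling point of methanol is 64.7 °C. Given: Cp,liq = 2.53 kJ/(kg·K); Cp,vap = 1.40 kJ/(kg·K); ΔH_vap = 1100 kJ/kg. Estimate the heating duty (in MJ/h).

liquid 55.4→64.7 °C: 23.529 kJ/kg
vaporisation at 64.7 °C: 1100 kJ/kg
vapour 64.7→129 °C: 90.02 kJ/kg
Δh = 23.529 + 1100 + 90.02 = 1213.5 kJ/kg
Q = ṁ·Δh = 85.36 kg/min × 1213.5 kJ/kg = 103590 kJ/min
|Q| = 1726.5 kW = 6215.3 MJ/h

Q = 6220 MJ/h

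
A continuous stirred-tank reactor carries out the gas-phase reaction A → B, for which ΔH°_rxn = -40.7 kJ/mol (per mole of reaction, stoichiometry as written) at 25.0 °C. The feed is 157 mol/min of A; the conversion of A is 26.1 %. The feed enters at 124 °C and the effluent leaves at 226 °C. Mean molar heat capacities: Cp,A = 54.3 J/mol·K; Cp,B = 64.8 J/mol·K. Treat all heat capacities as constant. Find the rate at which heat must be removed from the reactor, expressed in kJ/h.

Extent of reaction ξ = 0.261 × 157 = 40.977 mol/min
Reaction term: ξ·ΔH°_rxn = 40.977 × -40.7 = -1667.8 kJ/min
Sensible, feed 124→25 °C: -843.98 kJ/min
Outlet flows (mol/min): A 116.02, B 40.977
Sensible, products 25→226 °C: 1800 kJ/min
Q = ΔH = -711.72 kJ/min = -11.862 kW
Heat removed = 42703 kJ/h

Q_out = 42700 kJ/h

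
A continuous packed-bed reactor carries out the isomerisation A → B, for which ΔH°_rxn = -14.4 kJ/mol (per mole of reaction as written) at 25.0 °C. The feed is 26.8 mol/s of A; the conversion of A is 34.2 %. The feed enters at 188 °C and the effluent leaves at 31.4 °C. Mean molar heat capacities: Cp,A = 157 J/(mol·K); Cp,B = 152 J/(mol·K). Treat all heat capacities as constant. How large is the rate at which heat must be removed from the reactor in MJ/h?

Extent of reaction ξ = 0.342 × 26.8 = 9.1656 mol/s
Reaction term: ξ·ΔH°_rxn = 9.1656 × -14.4 = -131.98 kJ/s
Sensible, feed 188→25 °C: -685.84 kJ/s
Outlet flows (mol/s): A 17.634, B 9.1656
Sensible, products 25→31.4 °C: 26.635 kJ/s
Q = ΔH = -791.19 kJ/s = -791.19 kW
Heat removed = 2848.3 MJ/h

Q_out = 2850 MJ/h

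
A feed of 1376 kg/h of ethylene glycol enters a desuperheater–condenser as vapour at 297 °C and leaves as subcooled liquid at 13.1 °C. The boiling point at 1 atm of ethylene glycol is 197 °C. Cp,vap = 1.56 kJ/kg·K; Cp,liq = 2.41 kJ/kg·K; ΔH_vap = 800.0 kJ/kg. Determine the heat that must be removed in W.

Q_c = 535000 W

vapour 297→197 °C: -156 kJ/kg
condensation at 197 °C: -800 kJ/kg
liquid 197→13.1 °C: -443.2 kJ/kg
Δh = -156 + -800 + -443.2 = -1399.2 kJ/kg
Q = ṁ·Δh = 1376 kg/h × -1399.2 kJ/kg = -1.9253e+06 kJ/h
|Q| = 534.8 kW = 534800 W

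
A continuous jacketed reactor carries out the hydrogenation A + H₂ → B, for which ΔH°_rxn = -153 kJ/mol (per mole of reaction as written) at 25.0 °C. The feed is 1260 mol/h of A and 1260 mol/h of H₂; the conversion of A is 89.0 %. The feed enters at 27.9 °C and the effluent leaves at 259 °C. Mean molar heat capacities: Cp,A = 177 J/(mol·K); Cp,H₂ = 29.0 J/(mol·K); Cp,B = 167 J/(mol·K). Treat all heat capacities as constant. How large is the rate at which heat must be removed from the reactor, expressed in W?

Extent of reaction ξ = 0.890 × 1260 = 1121.4 mol/h
Reaction term: ξ·ΔH°_rxn = 1121.4 × -153 = -171570 kJ/h
Sensible, feed 27.9→25 °C: -752.72 kJ/h
Outlet flows (mol/h): A 138.6, H₂ 138.6, B 1121.4
Sensible, products 25→259 °C: 50503 kJ/h
Q = ΔH = -121820 kJ/h = -33.84 kW
Heat removed = 33840 W

Q_out = 33800 W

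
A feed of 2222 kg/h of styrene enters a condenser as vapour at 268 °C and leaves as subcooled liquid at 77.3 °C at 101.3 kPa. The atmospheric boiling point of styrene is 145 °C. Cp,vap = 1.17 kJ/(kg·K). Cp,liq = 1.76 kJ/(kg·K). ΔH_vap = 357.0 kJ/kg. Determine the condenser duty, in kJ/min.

vapour 268→145 °C: -143.91 kJ/kg
condensation at 145 °C: -357 kJ/kg
liquid 145→77.3 °C: -119.15 kJ/kg
Δh = -143.91 + -357 + -119.15 = -620.06 kJ/kg
Q = ṁ·Δh = 2222 kg/h × -620.06 kJ/kg = -1.3778e+06 kJ/h
|Q| = 382.72 kW = 22963 kJ/min

Q_c = 23000 kJ/min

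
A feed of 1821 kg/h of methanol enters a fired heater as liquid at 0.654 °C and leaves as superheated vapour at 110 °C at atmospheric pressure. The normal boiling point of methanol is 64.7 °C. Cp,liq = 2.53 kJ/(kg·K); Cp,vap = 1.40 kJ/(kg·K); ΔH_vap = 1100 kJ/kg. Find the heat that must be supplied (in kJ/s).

Q = 670 kJ/s

liquid 0.654→64.7 °C: 162.04 kJ/kg
vaporisation at 64.7 °C: 1100 kJ/kg
vapour 64.7→110 °C: 63.42 kJ/kg
Δh = 162.04 + 1100 + 63.42 = 1325.5 kJ/kg
Q = ṁ·Δh = 1821 kg/h × 1325.5 kJ/kg = 2.4137e+06 kJ/h
|Q| = 670.46 kW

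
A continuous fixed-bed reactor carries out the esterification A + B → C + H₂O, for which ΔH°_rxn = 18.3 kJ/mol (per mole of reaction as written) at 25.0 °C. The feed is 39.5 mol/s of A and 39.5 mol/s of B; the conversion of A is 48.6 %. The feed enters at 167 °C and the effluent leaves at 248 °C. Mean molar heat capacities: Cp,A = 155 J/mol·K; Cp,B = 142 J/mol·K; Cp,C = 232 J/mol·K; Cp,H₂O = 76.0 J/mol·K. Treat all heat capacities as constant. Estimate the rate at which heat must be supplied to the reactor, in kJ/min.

Extent of reaction ξ = 0.486 × 39.5 = 19.197 mol/s
Reaction term: ξ·ΔH°_rxn = 19.197 × 18.3 = 351.31 kJ/s
Sensible, feed 167→25 °C: -1665.9 kJ/s
Outlet flows (mol/s): A 20.303, B 20.303, C 19.197, H₂O 19.197
Sensible, products 25→248 °C: 2663.2 kJ/s
Q = ΔH = 1348.6 kJ/s = 1348.6 kW
Heat supplied = 80919 kJ/min

Q_in = 80900 kJ/min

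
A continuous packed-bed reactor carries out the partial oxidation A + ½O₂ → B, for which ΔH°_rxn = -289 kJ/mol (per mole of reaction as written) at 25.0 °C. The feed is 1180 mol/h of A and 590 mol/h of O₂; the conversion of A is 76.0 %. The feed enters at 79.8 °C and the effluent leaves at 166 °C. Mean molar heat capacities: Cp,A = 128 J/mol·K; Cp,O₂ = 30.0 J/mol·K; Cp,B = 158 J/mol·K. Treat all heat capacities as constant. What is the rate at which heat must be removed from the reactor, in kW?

Extent of reaction ξ = 0.760 × 1180 = 896.8 mol/h
Reaction term: ξ·ΔH°_rxn = 896.8 × -289 = -259180 kJ/h
Sensible, feed 79.8→25 °C: -9247 kJ/h
Outlet flows (mol/h): A 283.2, O₂ 141.6, B 896.8
Sensible, products 25→166 °C: 25689 kJ/h
Q = ΔH = -242730 kJ/h = -67.426 kW
Heat removed = 67.426 kW

Q_out = 67.4 kW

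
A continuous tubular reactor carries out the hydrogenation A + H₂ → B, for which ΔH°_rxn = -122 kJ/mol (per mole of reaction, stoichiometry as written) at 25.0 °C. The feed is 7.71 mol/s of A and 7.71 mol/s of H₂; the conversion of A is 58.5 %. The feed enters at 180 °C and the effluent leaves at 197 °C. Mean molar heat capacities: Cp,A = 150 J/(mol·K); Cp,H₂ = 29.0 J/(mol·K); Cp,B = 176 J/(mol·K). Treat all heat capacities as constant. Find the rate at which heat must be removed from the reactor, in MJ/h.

Extent of reaction ξ = 0.585 × 7.71 = 4.5103 mol/s
Reaction term: ξ·ΔH°_rxn = 4.5103 × -122 = -550.26 kJ/s
Sensible, feed 180→25 °C: -213.91 kJ/s
Outlet flows (mol/s): A 3.1997, H₂ 3.1997, B 4.5103
Sensible, products 25→197 °C: 235.05 kJ/s
Q = ΔH = -529.13 kJ/s = -529.13 kW
Heat removed = 1904.9 MJ/h

Q_out = 1900 MJ/h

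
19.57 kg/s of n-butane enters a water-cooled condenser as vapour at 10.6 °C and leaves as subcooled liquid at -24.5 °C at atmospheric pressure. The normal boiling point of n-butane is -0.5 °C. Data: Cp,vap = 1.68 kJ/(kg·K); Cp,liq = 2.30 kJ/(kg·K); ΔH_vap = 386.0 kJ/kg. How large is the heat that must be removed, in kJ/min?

vapour 10.6→-0.5 °C: -18.648 kJ/kg
condensation at -0.5 °C: -386 kJ/kg
liquid -0.5→-24.5 °C: -55.2 kJ/kg
Δh = -18.648 + -386 + -55.2 = -459.85 kJ/kg
Q = ṁ·Δh = 19.57 kg/s × -459.85 kJ/kg = -8999.2 kJ/s
|Q| = 8999.2 kW = 539950 kJ/min

Q_c = 540000 kJ/min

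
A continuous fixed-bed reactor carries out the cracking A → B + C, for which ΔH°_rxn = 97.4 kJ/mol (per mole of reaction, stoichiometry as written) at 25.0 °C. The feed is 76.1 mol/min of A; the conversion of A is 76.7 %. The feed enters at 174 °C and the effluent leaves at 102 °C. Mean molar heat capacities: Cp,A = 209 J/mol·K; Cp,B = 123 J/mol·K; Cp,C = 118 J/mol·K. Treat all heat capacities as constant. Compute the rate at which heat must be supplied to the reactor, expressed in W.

Q_in = 78100 W

Extent of reaction ξ = 0.767 × 76.1 = 58.369 mol/min
Reaction term: ξ·ΔH°_rxn = 58.369 × 97.4 = 5685.1 kJ/min
Sensible, feed 174→25 °C: -2369.8 kJ/min
Outlet flows (mol/min): A 17.731, B 58.369, C 58.369
Sensible, products 25→102 °C: 1368.5 kJ/min
Q = ΔH = 4683.8 kJ/min = 78.063 kW
Heat supplied = 78063 W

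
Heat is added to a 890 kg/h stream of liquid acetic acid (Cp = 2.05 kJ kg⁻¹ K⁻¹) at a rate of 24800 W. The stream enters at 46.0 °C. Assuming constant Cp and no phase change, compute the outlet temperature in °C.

Q = 24800 W = 89280 kJ/h
ΔT = Q/(ṁ·Cp) = 89280/(890×2.05) = 48.934 K
T_out = 46.0 + 48.934 = 94.934 °C

T_out = 94.9 °C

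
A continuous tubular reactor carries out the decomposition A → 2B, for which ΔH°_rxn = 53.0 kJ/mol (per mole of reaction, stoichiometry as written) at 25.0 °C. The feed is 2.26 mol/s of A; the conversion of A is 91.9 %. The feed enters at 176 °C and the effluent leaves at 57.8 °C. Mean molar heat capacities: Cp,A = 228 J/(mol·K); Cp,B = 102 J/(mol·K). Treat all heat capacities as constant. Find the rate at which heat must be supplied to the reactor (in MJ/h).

Extent of reaction ξ = 0.919 × 2.26 = 2.0769 mol/s
Reaction term: ξ·ΔH°_rxn = 2.0769 × 53.0 = 110.08 kJ/s
Sensible, feed 176→25 °C: -77.807 kJ/s
Outlet flows (mol/s): A 0.18306, B 4.1539
Sensible, products 25→57.8 °C: 15.266 kJ/s
Q = ΔH = 47.537 kJ/s = 47.537 kW
Heat supplied = 171.13 MJ/h

Q_in = 171 MJ/h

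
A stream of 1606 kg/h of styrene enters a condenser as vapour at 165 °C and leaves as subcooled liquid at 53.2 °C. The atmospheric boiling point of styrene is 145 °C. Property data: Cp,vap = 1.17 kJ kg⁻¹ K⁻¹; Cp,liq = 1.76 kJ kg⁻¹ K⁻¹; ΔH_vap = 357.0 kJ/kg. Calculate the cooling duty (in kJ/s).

Q_c = 242 kJ/s

vapour 165→145 °C: -23.4 kJ/kg
condensation at 145 °C: -357 kJ/kg
liquid 145→53.2 °C: -161.57 kJ/kg
Δh = -23.4 + -357 + -161.57 = -541.97 kJ/kg
Q = ṁ·Δh = 1606 kg/h × -541.97 kJ/kg = -870400 kJ/h
|Q| = 241.78 kW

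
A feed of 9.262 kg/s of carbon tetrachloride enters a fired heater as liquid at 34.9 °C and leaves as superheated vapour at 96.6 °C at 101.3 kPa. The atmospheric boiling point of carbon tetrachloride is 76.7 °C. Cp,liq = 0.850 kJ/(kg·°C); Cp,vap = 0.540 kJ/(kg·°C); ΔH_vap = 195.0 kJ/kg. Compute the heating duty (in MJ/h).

Q = 8040 MJ/h

liquid 34.9→76.7 °C: 35.53 kJ/kg
vaporisation at 76.7 °C: 195 kJ/kg
vapour 76.7→96.6 °C: 10.746 kJ/kg
Δh = 35.53 + 195 + 10.746 = 241.28 kJ/kg
Q = ṁ·Δh = 9.262 kg/s × 241.28 kJ/kg = 2234.7 kJ/s
|Q| = 2234.7 kW = 8044.9 MJ/h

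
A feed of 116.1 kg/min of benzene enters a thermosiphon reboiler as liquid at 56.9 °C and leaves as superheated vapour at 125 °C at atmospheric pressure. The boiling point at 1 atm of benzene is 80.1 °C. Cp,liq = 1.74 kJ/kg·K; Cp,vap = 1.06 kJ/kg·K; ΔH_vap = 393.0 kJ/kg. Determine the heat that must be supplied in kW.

liquid 56.9→80.1 °C: 40.368 kJ/kg
vaporisation at 80.1 °C: 393 kJ/kg
vapour 80.1→125 °C: 47.594 kJ/kg
Δh = 40.368 + 393 + 47.594 = 480.96 kJ/kg
Q = ṁ·Δh = 116.1 kg/min × 480.96 kJ/kg = 55840 kJ/min
|Q| = 930.66 kW

Q = 931 kW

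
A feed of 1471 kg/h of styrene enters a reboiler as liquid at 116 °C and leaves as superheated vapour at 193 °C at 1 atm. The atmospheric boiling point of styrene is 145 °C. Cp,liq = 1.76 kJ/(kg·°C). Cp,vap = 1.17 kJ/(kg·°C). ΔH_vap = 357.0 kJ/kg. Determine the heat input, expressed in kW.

Q = 190 kW

liquid 116→145 °C: 51.04 kJ/kg
vaporisation at 145 °C: 357 kJ/kg
vapour 145→193 °C: 56.16 kJ/kg
Δh = 51.04 + 357 + 56.16 = 464.2 kJ/kg
Q = ṁ·Δh = 1471 kg/h × 464.2 kJ/kg = 682840 kJ/h
|Q| = 189.68 kW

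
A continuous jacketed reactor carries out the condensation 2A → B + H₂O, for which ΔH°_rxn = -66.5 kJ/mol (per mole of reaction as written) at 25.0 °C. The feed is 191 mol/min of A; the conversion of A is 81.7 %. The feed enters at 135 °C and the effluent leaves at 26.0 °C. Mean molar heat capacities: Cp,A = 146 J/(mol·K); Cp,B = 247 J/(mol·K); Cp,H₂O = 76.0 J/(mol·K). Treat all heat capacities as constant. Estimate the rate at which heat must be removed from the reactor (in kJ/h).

Q_out = 494000 kJ/h

Extent of reaction ξ = 0.817 × 191 / 2 = 78.023 mol/min
Reaction term: ξ·ΔH°_rxn = 78.023 × -66.5 = -5188.6 kJ/min
Sensible, feed 135→25 °C: -3067.5 kJ/min
Outlet flows (mol/min): A 34.953, B 78.023, H₂O 78.023
Sensible, products 25→26.0 °C: 30.305 kJ/min
Q = ΔH = -8225.7 kJ/min = -137.1 kW
Heat removed = 493540 kJ/h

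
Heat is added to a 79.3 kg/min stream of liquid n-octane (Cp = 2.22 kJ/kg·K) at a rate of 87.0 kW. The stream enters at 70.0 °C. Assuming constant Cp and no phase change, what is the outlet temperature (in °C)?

T_out = 99.7 °C

Q = 87.0 kW = 5220 kJ/min
ΔT = Q/(ṁ·Cp) = 5220/(79.3×2.22) = 29.651 K
T_out = 70.0 + 29.651 = 99.651 °C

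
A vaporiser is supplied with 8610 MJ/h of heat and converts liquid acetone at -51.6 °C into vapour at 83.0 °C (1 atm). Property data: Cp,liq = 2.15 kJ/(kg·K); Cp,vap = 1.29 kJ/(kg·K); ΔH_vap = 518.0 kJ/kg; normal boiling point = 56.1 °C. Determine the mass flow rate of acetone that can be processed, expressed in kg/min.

ṁ = 183 kg/min

Δh = 2.15×(56.1−-51.6) + 518.0 + 1.29×(83.0−56.1) = 784.26 kJ/kg
Q = 8610 MJ/h = 2391.7 kJ/s = 143500 kJ/min
ṁ = Q/Δh = 143500 / 784.26 = 182.98 kg/min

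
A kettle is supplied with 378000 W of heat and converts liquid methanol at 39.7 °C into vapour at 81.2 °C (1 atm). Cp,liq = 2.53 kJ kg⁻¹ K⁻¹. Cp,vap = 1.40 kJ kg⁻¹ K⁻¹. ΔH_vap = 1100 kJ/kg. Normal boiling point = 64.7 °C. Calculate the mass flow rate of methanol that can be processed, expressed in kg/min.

Δh = 2.53×(64.7−39.7) + 1100 + 1.40×(81.2−64.7) = 1186.3 kJ/kg
Q = 378000 W = 378 kJ/s = 22680 kJ/min
ṁ = Q/Δh = 22680 / 1186.3 = 19.117 kg/min

ṁ = 19.1 kg/min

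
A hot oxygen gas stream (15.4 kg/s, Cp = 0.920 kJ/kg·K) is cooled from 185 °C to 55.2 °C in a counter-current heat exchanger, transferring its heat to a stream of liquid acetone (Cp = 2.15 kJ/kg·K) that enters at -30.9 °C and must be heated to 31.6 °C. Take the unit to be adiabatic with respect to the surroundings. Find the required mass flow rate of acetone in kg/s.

ṁ_c = 13.7 kg/s

Heat released by hot stream: Q = 15.4 × 0.920 × (185 − 55.2) = 1839 kJ/s
Energy balance on cold side (adiabatic exchanger): Q = ṁ_c·Cp_c·(T_c,out − T_c,in)
ṁ_c = 1839 / [2.15 × (31.6 − -30.9)] = 13.686 kg/s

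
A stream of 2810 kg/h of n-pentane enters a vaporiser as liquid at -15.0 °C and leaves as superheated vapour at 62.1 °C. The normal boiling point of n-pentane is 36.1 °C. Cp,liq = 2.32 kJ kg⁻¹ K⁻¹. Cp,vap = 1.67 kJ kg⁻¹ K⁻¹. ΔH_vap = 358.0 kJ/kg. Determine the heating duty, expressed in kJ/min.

liquid -15.0→36.1 °C: 118.55 kJ/kg
vaporisation at 36.1 °C: 358 kJ/kg
vapour 36.1→62.1 °C: 43.42 kJ/kg
Δh = 118.55 + 358 + 43.42 = 519.97 kJ/kg
Q = ṁ·Δh = 2810 kg/h × 519.97 kJ/kg = 1.4611e+06 kJ/h
|Q| = 405.87 kW = 24352 kJ/min

Q = 24400 kJ/min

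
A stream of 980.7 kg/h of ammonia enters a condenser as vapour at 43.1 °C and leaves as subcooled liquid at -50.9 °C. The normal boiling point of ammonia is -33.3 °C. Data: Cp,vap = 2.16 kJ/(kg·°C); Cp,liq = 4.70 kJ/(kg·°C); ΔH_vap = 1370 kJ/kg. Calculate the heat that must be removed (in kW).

vapour 43.1→-33.3 °C: -165.02 kJ/kg
condensation at -33.3 °C: -1370 kJ/kg
liquid -33.3→-50.9 °C: -82.72 kJ/kg
Δh = -165.02 + -1370 + -82.72 = -1617.7 kJ/kg
Q = ṁ·Δh = 980.7 kg/h × -1617.7 kJ/kg = -1.5865e+06 kJ/h
|Q| = 440.7 kW

Q_c = 441 kW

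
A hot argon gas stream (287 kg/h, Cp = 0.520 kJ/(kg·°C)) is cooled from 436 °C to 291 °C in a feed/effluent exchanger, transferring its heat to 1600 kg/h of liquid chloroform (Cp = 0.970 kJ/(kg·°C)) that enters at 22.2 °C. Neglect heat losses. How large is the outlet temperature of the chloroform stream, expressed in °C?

Heat released by hot stream: Q = 287 × 0.520 × (436 − 291) = 21640 kJ/h
Energy balance on cold side (adiabatic exchanger): Q = ṁ_c·Cp_c·(T_c,out − T_c,in)
T_c,out = 22.2 + 21640/(1600 × 0.970) = 36.143 °C

T_c,out = 36.1 °C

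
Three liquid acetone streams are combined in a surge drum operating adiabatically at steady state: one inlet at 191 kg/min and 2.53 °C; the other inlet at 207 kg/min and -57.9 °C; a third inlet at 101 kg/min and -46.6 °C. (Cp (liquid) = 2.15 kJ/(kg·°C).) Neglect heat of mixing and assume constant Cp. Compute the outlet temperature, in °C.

No heat crosses the boundary, so H_out = H_in.
T_out = Σ ṁᵢCp,ᵢTᵢ / Σ ṁᵢCp,ᵢ
      = -34849 / 1072.8 = -32.482 °C

T_out = -32.5 °C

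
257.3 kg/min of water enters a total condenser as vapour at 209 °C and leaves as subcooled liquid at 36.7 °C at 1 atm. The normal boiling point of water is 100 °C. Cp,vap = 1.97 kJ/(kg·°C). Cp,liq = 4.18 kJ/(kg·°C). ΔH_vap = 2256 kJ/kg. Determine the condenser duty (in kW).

Q_c = 11700 kW

vapour 209→100 °C: -214.73 kJ/kg
condensation at 100 °C: -2256 kJ/kg
liquid 100→36.7 °C: -264.59 kJ/kg
Δh = -214.73 + -2256 + -264.59 = -2735.3 kJ/kg
Q = ṁ·Δh = 257.3 kg/min × -2735.3 kJ/kg = -703800 kJ/min
|Q| = 11730 kW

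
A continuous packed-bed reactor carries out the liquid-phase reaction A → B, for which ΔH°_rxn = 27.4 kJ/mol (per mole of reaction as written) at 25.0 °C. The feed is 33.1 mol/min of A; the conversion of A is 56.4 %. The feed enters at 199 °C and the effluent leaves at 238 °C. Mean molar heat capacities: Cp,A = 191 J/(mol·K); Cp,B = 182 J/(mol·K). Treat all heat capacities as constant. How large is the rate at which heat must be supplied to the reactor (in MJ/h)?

Extent of reaction ξ = 0.564 × 33.1 = 18.668 mol/min
Reaction term: ξ·ΔH°_rxn = 18.668 × 27.4 = 511.51 kJ/min
Sensible, feed 199→25 °C: -1100 kJ/min
Outlet flows (mol/min): A 14.432, B 18.668
Sensible, products 25→238 °C: 1310.8 kJ/min
Q = ΔH = 722.29 kJ/min = 12.038 kW
Heat supplied = 43.337 MJ/h

Q_in = 43.3 MJ/h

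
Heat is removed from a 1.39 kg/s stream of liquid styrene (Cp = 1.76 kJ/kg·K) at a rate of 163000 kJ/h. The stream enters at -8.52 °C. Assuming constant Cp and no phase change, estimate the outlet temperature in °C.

T_out = -27.0 °C

Q = 163000 kJ/h = 45.278 kJ/s
ΔT = Q/(ṁ·Cp) = 45.278/(1.39×1.76) = 18.508 K
T_out = -8.52 − 18.508 = -27.028 °C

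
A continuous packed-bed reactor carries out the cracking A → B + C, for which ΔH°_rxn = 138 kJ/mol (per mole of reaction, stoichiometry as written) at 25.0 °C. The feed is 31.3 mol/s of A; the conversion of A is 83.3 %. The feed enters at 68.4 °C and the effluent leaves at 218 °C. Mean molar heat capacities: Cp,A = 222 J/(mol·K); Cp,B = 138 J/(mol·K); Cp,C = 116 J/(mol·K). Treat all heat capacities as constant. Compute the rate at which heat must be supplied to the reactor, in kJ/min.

Extent of reaction ξ = 0.833 × 31.3 = 26.073 mol/s
Reaction term: ξ·ΔH°_rxn = 26.073 × 138 = 3598.1 kJ/s
Sensible, feed 68.4→25 °C: -301.57 kJ/s
Outlet flows (mol/s): A 5.2271, B 26.073, C 26.073
Sensible, products 25→218 °C: 1502.1 kJ/s
Q = ΔH = 4798.6 kJ/s = 4798.6 kW
Heat supplied = 287920 kJ/min

Q_in = 288000 kJ/min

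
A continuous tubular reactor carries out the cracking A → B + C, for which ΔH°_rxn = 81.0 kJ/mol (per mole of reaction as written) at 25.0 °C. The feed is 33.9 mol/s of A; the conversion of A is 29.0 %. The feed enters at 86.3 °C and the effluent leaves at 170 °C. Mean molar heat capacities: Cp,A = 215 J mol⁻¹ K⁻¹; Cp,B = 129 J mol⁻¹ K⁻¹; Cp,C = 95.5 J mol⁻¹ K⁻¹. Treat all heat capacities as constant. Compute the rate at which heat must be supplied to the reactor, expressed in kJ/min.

Extent of reaction ξ = 0.290 × 33.9 = 9.831 mol/s
Reaction term: ξ·ΔH°_rxn = 9.831 × 81.0 = 796.31 kJ/s
Sensible, feed 86.3→25 °C: -446.79 kJ/s
Outlet flows (mol/s): A 24.069, B 9.831, C 9.831
Sensible, products 25→170 °C: 1070.4 kJ/s
Q = ΔH = 1419.9 kJ/s = 1419.9 kW
Heat supplied = 85194 kJ/min

Q_in = 85200 kJ/min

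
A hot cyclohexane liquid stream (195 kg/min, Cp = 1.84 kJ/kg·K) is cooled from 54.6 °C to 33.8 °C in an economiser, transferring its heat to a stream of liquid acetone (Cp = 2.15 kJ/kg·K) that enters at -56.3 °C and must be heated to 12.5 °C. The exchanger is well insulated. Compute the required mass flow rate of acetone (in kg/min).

ṁ_c = 50.5 kg/min

Heat released by hot stream: Q = 195 × 1.84 × (54.6 − 33.8) = 7463 kJ/min
Energy balance on cold side (adiabatic exchanger): Q = ṁ_c·Cp_c·(T_c,out − T_c,in)
ṁ_c = 7463 / [2.15 × (12.5 − -56.3)] = 50.453 kg/min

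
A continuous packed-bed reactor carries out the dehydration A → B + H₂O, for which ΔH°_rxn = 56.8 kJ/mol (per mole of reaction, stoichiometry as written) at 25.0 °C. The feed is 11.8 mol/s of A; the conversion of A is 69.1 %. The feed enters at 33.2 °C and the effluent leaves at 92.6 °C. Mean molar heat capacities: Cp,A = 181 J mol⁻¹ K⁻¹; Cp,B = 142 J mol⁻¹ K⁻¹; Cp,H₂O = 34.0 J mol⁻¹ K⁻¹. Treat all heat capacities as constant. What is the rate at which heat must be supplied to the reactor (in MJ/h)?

Q_in = 2110 MJ/h

Extent of reaction ξ = 0.691 × 11.8 = 8.1538 mol/s
Reaction term: ξ·ΔH°_rxn = 8.1538 × 56.8 = 463.14 kJ/s
Sensible, feed 33.2→25 °C: -17.514 kJ/s
Outlet flows (mol/s): A 3.6462, B 8.1538, H₂O 8.1538
Sensible, products 25→92.6 °C: 141.62 kJ/s
Q = ΔH = 587.25 kJ/s = 587.25 kW
Heat supplied = 2114.1 MJ/h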